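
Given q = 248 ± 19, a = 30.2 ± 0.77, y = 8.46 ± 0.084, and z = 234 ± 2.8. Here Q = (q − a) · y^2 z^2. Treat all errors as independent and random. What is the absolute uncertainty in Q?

7.91e+07

Let u = q − a = 218. δu = √(δq² + δa²) = √(361 + 0.593) = 19.0, so δu/u = 0.0873.
Q is then a monomial in u, y, z:
δQ/Q = √((δu/u)² + (2·δy/y)² + (2·δz/z)²) = √(0.00762 + 0.000394 + 0.000573) = 0.0927
Q = 8.54e+08, so δQ = 0.0927 × 8.54e+08 = 7.91e+07.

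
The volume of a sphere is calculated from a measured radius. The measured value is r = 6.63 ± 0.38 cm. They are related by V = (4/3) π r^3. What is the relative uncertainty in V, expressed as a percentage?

V ∝ r^3, so δV/V = |3| · δr/r = 3 × 0.0573 = 0.172.

17.2%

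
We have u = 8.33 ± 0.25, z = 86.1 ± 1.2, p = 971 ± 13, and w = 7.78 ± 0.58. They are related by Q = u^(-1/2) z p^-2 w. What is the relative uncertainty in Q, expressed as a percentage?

8.18%

For a monomial Q ∝ u^(-1/2), z, p^-2, w, fractional errors add in quadrature:
  (−½·δu/u)² = (-0.5×0.0300)² = 0.000225;  (1·δz/z)² = (1×0.0139)² = 0.000194;  (-2·δp/p)² = (-2×0.0134)² = 0.000717;  (1·δw/w)² = (1×0.0746)² = 0.00556
δQ/Q = √(0.00669) = 0.0818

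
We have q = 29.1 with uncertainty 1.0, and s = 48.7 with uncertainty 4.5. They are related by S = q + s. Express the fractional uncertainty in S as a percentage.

5.93%

Each term contributes (cᵢ δxᵢ)² to (δS)²:
  (δq)² = 1.00;  (δs)² = 20.2
δS = √(21.2) = 4.61
S = 77.8, so δS/S = 4.61/77.8 = 0.0593.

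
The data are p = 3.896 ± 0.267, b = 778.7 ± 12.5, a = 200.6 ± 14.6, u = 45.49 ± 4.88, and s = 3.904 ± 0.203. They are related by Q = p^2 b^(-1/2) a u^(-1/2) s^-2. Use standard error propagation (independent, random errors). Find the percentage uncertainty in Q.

19.5%

Products/powers → add relative errors in quadrature, weighted by exponent:
  (2·δp/p)² = (2×0.0685)² = 0.0188;  (−½·δb/b)² = (-0.5×0.0161)² = 6.44e-05;  (1·δa/a)² = (1×0.0728)² = 0.00530;  (−½·δu/u)² = (-0.5×0.107)² = 0.00288;  (-2·δs/s)² = (-2×0.0520)² = 0.0108
δQ/Q = √(0.0378) = 0.195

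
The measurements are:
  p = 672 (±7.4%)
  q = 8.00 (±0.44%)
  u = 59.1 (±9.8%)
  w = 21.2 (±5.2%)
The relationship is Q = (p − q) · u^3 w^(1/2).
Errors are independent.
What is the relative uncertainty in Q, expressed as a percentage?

30.5%

Let h = p − q = 664. δh = √(δp² + δq²) = √(2470 + 0.00124) = 49.7, so δh/h = 0.0749.
Q is then a monomial in h, u, w:
δQ/Q = √((δh/h)² + (3·δu/u)² + (½·δw/w)²) = √(0.00561 + 0.0864 + 0.000676) = 0.305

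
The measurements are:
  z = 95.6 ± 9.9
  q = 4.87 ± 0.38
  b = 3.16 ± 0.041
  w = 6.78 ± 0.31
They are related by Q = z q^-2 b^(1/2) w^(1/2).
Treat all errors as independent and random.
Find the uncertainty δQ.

3.52

Products/powers → add relative errors in quadrature, weighted by exponent:
  (1·δz/z)² = (1×0.104)² = 0.0107;  (-2·δq/q)² = (-2×0.0780)² = 0.0244;  (½·δb/b)² = (0.5×0.0130)² = 4.21e-05;  (½·δw/w)² = (0.5×0.0457)² = 0.000523
δQ/Q = √(0.0356) = 0.189
Q = 18.7, so δQ = 0.189 × 18.7 = 3.52.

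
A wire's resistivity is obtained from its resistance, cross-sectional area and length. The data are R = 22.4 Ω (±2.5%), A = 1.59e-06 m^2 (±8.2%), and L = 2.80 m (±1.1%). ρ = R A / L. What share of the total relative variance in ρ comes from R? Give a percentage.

(δρ/ρ)² = (1·δR/R)² + (1·δA/A)² + (-1·δL/L)²
  R term: (1×0.0250)² = 0.000625
  A term: (1×0.0820)² = 0.00672
  L term: (-1×0.0110)² = 0.000121
Total = 0.00747. Share from R = 0.000625/0.00747 = 0.0837.

8.37%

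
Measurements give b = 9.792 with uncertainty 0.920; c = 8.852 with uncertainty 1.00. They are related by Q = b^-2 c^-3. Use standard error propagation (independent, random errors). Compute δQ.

Each factor contributes (exponent × relative error)² to (δQ/Q)²:
  (-2·δb/b)² = (-2×0.0940)² = 0.0353;  (-3·δc/c)² = (-3×0.113)² = 0.115
δQ/Q = √(0.150) = 0.388
Q = 1.504e-05, so δQ = 0.388 × 1.504e-05 = 5.83e-06.

5.83e-06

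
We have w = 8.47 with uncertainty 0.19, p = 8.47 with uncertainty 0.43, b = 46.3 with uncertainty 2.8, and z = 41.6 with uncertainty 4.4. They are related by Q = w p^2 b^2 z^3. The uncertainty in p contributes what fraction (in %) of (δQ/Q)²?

(δQ/Q)² = (1·δw/w)² + (2·δp/p)² + (2·δb/b)² + (3·δz/z)²
  w term: (1×0.0224)² = 0.000503
  p term: (2×0.0508)² = 0.0103
  b term: (2×0.0605)² = 0.0146
  z term: (3×0.106)² = 0.101
Total = 0.126. Share from p = 0.0103/0.126 = 0.0817.

8.17%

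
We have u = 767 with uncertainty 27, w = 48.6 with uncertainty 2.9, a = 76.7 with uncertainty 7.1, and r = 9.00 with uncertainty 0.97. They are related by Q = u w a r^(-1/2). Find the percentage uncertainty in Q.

12.8%

For a monomial Q ∝ u, w, a, r^(-1/2), fractional errors add in quadrature:
  (1·δu/u)² = (1×0.0352)² = 0.00124;  (1·δw/w)² = (1×0.0597)² = 0.00356;  (1·δa/a)² = (1×0.0926)² = 0.00857;  (−½·δr/r)² = (-0.5×0.108)² = 0.00290
δQ/Q = √(0.0163) = 0.128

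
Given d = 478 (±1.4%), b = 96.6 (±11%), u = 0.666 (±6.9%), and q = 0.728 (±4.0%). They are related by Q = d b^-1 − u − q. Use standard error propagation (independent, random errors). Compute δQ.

Let p = d·b^-1 = 4.95. δp/p = √((1·δd/d)² + (-1·δb/b)²) = √(0.000196 + 0.0121) = 0.111, so δp = 0.549.
Q = p − u − q: δQ = √(δp² + δu² + δq²) = √(0.301 + 0.00211 + 0.000848) = 0.551

0.551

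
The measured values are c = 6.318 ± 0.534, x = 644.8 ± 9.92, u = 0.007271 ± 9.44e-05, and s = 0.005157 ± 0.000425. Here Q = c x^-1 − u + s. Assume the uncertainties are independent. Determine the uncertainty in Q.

0.000948

Let p = c·x^-1 = 0.009798. δp/p = √((1·δc/c)² + (-1·δx/x)²) = √(0.00714 + 0.000237) = 0.0859, so δp = 0.000842.
Q = p − u + s: δQ = √(δp² + δu² + δs²) = √(7.09e-07 + 8.91e-09 + 1.81e-07) = 0.000948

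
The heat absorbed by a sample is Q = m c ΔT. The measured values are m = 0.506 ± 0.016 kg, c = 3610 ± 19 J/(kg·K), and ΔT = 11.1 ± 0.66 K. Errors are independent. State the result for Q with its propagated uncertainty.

20300 ± 1370 J

Q is a product of powers, so relative uncertainties combine in quadrature:
  (1·δm/m)² = (1×0.0316)² = 0.001000;  (1·δc/c)² = (1×0.00526)² = 2.77e-05;  (1·δΔT/ΔT)² = (1×0.0595)² = 0.00354
δQ/Q = √(0.00456) = 0.0675
Q = 20300 J, so δQ = 0.0675 × 20300 = 1370 J.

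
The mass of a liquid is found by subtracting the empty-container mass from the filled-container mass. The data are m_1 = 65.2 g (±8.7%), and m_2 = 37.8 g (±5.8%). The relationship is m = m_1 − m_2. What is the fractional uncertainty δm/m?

0.222

Each term contributes (cᵢ δxᵢ)² to (δm)²:
  (δm_1)² = 32.2;  (δm_2)² = 4.81
δm = √(37.0) = 6.08 g
m = 27.4 g, so δm/m = 6.08/27.4 = 0.222.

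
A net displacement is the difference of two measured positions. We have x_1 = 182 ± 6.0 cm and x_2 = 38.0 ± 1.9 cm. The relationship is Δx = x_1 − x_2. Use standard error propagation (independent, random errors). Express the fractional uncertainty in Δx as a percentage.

Absolute uncertainties add in quadrature for a linear combination:
  (δx_1)² = 36.0;  (δx_2)² = 3.61
δΔx = √(39.6) = 6.29 cm
Δx = 144 cm, so δΔx/Δx = 6.29/144 = 0.0437.

4.37%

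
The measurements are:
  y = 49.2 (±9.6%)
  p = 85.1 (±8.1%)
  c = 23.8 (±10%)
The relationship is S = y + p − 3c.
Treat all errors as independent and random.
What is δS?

11.0

S is a linear combination, so absolute uncertainties add in quadrature:
  (δy)² = 22.3;  (δp)² = 47.5;  (3·δc)² = 51.0
δS = √(121) = 11.0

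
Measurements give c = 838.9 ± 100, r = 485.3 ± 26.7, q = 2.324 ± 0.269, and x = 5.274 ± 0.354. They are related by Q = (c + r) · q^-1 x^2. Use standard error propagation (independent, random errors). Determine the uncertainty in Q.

3070

Let u = c + r = 1324. δu = √(δc² + δr²) = √(10000 + 713) = 104, so δu/u = 0.0782.
Q is then a monomial in u, q, x:
δQ/Q = √((δu/u)² + (-1·δq/q)² + (2·δx/x)²) = √(0.00611 + 0.0134 + 0.0180) = 0.194
Q = 15850, so δQ = 0.194 × 15850 = 3070.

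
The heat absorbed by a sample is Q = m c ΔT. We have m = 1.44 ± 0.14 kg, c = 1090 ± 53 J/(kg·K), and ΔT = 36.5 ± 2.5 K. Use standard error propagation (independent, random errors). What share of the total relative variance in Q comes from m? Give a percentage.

57.3%

(δQ/Q)² = (1·δm/m)² + (1·δc/c)² + (1·δΔT/ΔT)²
  m term: (1×0.0972)² = 0.00945
  c term: (1×0.0486)² = 0.00236
  ΔT term: (1×0.0685)² = 0.00469
Total = 0.0165. Share from m = 0.00945/0.0165 = 0.573.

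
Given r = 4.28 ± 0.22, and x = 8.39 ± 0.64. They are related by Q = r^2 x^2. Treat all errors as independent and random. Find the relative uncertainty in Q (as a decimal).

Products/powers → add relative errors in quadrature, weighted by exponent:
  (2·δr/r)² = (2×0.0514)² = 0.0106;  (2·δx/x)² = (2×0.0763)² = 0.0233
δQ/Q = √(0.0338) = 0.184

0.184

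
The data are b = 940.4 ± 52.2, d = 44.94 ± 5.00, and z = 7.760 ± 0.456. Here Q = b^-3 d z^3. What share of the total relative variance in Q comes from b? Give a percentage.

39.0%

(δQ/Q)² = (-3·δb/b)² + (1·δd/d)² + (3·δz/z)²
  b term: (-3×0.0555)² = 0.0277
  d term: (1×0.111)² = 0.0124
  z term: (3×0.0588)² = 0.0311
Total = 0.0712. Share from b = 0.0277/0.0712 = 0.390.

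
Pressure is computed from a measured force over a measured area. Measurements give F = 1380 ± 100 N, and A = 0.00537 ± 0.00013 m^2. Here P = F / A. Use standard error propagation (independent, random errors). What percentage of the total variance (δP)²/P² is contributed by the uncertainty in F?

(δP/P)² = (1·δF/F)² + (-1·δA/A)²
  F term: (1×0.0725)² = 0.00525
  A term: (-1×0.0242)² = 0.000586
Total = 0.00584. Share from F = 0.00525/0.00584 = 0.900.

90.0%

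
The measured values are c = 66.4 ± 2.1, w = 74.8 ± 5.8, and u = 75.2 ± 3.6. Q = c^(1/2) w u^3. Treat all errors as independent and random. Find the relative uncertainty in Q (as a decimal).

For a monomial Q ∝ c^(1/2), w, u^3, fractional errors add in quadrature:
  (½·δc/c)² = (0.5×0.0316)² = 0.000250;  (1·δw/w)² = (1×0.0775)² = 0.00601;  (3·δu/u)² = (3×0.0479)² = 0.0206
δQ/Q = √(0.0269) = 0.164

0.164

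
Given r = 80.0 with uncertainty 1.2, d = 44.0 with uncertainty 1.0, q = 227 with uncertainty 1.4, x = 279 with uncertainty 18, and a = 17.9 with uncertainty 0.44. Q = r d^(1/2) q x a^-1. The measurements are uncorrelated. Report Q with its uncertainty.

Relative error in a monomial: (δQ/Q)² = Σ (nᵢ · δxᵢ/xᵢ)².
  (1·δr/r)² = (1×0.0150)² = 0.000225;  (½·δd/d)² = (0.5×0.0227)² = 0.000129;  (1·δq/q)² = (1×0.00617)² = 3.8e-05;  (1·δx/x)² = (1×0.0645)² = 0.00416;  (-1·δa/a)² = (-1×0.0246)² = 0.000604
δQ/Q = √(0.00516) = 0.0718
Q = 1.88e+06, so δQ = 0.0718 × 1.88e+06 = 1.35e+05.

(1.88 ± 0.135) × 10^6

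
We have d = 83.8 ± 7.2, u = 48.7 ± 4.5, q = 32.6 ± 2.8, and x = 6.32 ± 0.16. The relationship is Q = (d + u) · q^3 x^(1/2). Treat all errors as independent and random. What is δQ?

Let w = d + u = 132. δw = √(δd² + δu²) = √(51.8 + 20.2) = 8.49, so δw/w = 0.0641.
Q is then a monomial in w, q, x:
δQ/Q = √((δw/w)² + (3·δq/q)² + (½·δx/x)²) = √(0.00411 + 0.0664 + 0.000160) = 0.266
Q = 1.15e+07, so δQ = 0.266 × 1.15e+07 = 3.07e+06.

3.07e+06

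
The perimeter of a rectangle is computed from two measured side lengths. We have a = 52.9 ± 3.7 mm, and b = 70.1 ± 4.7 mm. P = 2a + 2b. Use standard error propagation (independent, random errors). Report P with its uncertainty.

Sums and differences: (δP)² = Σ (cᵢ δxᵢ)².
  (2·δa)² = 54.8;  (2·δb)² = 88.4
δP = √(143) = 12.0 mm
P = 246 mm.

246 ± 12.0 mm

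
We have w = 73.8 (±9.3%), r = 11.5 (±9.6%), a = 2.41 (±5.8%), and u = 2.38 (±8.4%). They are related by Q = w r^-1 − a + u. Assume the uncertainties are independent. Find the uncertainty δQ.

Let p = w·r^-1 = 6.42. δp/p = √((1·δw/w)² + (-1·δr/r)²) = √(0.00865 + 0.00922) = 0.134, so δp = 0.858.
Q = p − a + u: δQ = √(δp² + δa² + δu²) = √(0.736 + 0.0195 + 0.0400) = 0.892

0.892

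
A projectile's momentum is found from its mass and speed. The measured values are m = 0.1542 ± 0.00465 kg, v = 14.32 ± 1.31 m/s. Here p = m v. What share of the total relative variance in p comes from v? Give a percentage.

90.2%

(δp/p)² = (1·δm/m)² + (1·δv/v)²
  m term: (1×0.0302)² = 0.000909
  v term: (1×0.0915)² = 0.00837
Total = 0.00928. Share from v = 0.00837/0.00928 = 0.902.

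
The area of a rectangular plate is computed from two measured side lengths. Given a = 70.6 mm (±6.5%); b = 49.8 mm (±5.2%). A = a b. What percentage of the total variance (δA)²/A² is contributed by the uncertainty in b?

(δA/A)² = (1·δa/a)² + (1·δb/b)²
  a term: (1×0.0650)² = 0.00423
  b term: (1×0.0520)² = 0.00270
Total = 0.00693. Share from b = 0.00270/0.00693 = 0.390.

39.0%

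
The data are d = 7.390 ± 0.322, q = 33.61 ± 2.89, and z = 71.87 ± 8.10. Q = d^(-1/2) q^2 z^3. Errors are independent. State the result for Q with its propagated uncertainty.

(1.543 ± 0.586) × 10^8

Since Q is a product/quotient, work with relative uncertainties:
  (−½·δd/d)² = (-0.5×0.0436)² = 0.000475;  (2·δq/q)² = (2×0.0860)² = 0.0296;  (3·δz/z)² = (3×0.113)² = 0.114
δQ/Q = √(0.144) = 0.380
Q = 1.543e+08, so δQ = 0.380 × 1.543e+08 = 5.86e+07.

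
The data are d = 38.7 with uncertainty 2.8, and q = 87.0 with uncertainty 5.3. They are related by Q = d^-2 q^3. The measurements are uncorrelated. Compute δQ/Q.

For a monomial Q ∝ d^-2, q^3, fractional errors add in quadrature:
  (-2·δd/d)² = (-2×0.0724)² = 0.0209;  (3·δq/q)² = (3×0.0609)² = 0.0334
δQ/Q = √(0.0543) = 0.233

0.233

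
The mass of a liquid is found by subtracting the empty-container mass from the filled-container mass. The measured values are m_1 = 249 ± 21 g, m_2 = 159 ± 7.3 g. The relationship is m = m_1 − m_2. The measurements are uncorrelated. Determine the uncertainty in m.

Absolute uncertainties add in quadrature for a linear combination:
  (δm_1)² = 441;  (δm_2)² = 53.3
δm = √(494) = 22.2 g

22.2 g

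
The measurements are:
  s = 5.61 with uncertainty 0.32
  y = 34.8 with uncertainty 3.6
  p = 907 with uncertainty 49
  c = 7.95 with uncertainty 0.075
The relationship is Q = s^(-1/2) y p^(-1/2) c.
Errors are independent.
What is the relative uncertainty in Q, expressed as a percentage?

For a monomial Q ∝ s^(-1/2), y, p^(-1/2), c, fractional errors add in quadrature:
  (−½·δs/s)² = (-0.5×0.0570)² = 0.000813;  (1·δy/y)² = (1×0.103)² = 0.0107;  (−½·δp/p)² = (-0.5×0.0540)² = 0.000730;  (1·δc/c)² = (1×0.00943)² = 8.9e-05
δQ/Q = √(0.0123) = 0.111

11.1%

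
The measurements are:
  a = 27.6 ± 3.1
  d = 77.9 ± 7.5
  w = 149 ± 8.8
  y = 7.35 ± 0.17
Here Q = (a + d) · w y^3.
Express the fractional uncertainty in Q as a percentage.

Let u = a + d = 106. δu = √(δa² + δd²) = √(9.61 + 56.2) = 8.12, so δu/u = 0.0769.
Q is then a monomial in u, w, y:
δQ/Q = √((δu/u)² + (1·δw/w)² + (3·δy/y)²) = √(0.00592 + 0.00349 + 0.00481) = 0.119

11.9%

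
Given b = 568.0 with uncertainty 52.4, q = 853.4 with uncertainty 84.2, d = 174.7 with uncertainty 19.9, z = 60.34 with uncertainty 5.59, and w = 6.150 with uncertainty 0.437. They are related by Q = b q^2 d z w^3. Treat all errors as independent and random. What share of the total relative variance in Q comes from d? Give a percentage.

(δQ/Q)² = (1·δb/b)² + (2·δq/q)² + (1·δd/d)² + (1·δz/z)² + (3·δw/w)²
  b term: (1×0.0923)² = 0.00851
  q term: (2×0.0987)² = 0.0389
  d term: (1×0.114)² = 0.0130
  z term: (1×0.0926)² = 0.00858
  w term: (3×0.0711)² = 0.0454
Total = 0.114. Share from d = 0.0130/0.114 = 0.113.

11.3%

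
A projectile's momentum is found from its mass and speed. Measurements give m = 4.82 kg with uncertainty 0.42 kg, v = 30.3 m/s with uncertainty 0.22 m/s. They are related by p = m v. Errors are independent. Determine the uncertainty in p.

12.8 kg·m/s

Since p is a product/quotient, work with relative uncertainties:
  (1·δm/m)² = (1×0.0871)² = 0.00759;  (1·δv/v)² = (1×0.00726)² = 5.27e-05
δp/p = √(0.00765) = 0.0874
p = 146 kg·m/s, so δp = 0.0874 × 146 = 12.8 kg·m/s.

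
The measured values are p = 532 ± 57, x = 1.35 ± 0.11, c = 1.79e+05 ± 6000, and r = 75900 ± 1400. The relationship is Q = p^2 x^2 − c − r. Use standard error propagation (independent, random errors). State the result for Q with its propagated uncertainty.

(2.61 ± 1.39) × 10^5

Let w = p^2·x^2 = 5.16e+05. δw/w = √((2·δp/p)² + (2·δx/x)²) = √(0.0459 + 0.0266) = 0.269, so δw = 1.39e+05.
Q = w − c − r: δQ = √(δw² + δc² + δr²) = √(1.93e+10 + 3.6e+07 + 1.96e+06) = 1.39e+05
Q = 2.61e+05.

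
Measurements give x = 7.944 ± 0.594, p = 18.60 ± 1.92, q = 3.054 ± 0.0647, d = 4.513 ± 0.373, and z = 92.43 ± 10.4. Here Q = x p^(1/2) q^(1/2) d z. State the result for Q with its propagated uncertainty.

24980 ± 4170

Since Q is a product/quotient, work with relative uncertainties:
  (1·δx/x)² = (1×0.0748)² = 0.00559;  (½·δp/p)² = (0.5×0.103)² = 0.00266;  (½·δq/q)² = (0.5×0.0212)² = 0.000112;  (1·δd/d)² = (1×0.0827)² = 0.00683;  (1·δz/z)² = (1×0.113)² = 0.0127
δQ/Q = √(0.0279) = 0.167
Q = 24980, so δQ = 0.167 × 24980 = 4170.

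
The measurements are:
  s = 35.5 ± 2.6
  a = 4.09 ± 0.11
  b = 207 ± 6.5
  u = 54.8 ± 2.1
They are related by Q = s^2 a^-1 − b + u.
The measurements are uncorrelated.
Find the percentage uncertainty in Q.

29.8%

Let p = s^2·a^-1 = 308. δp/p = √((2·δs/s)² + (-1·δa/a)²) = √(0.0215 + 0.000723) = 0.149, so δp = 45.9.
Q = p − b + u: δQ = √(δp² + δb² + δu²) = √(2110 + 42.2 + 4.41) = 46.4
Q = 156, so δQ/Q = 46.4/156 = 0.298.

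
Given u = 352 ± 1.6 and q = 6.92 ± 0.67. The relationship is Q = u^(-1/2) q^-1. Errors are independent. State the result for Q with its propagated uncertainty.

0.00770 ± 0.000746

For a monomial Q ∝ u^(-1/2), q^-1, fractional errors add in quadrature:
  (−½·δu/u)² = (-0.5×0.00455)² = 5.17e-06;  (-1·δq/q)² = (-1×0.0968)² = 0.00937
δQ/Q = √(0.00938) = 0.0968
Q = 0.00770, so δQ = 0.0968 × 0.00770 = 0.000746.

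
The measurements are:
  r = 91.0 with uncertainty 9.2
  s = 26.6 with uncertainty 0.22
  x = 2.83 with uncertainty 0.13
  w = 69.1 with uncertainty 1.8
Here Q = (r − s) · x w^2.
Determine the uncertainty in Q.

Let u = r − s = 64.4. δu = √(δr² + δs²) = √(84.6 + 0.0484) = 9.20, so δu/u = 0.143.
Q is then a monomial in u, x, w:
δQ/Q = √((δu/u)² + (1·δx/x)² + (2·δw/w)²) = √(0.0204 + 0.00211 + 0.00271) = 0.159
Q = 8.7e+05, so δQ = 0.159 × 8.7e+05 = 1.38e+05.

1.38e+05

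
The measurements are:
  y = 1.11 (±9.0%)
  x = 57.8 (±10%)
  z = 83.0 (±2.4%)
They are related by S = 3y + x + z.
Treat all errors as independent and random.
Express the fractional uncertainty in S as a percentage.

4.25%

For a sum/difference, combine absolute errors in quadrature:
  (3·δy)² = 0.0898;  (δx)² = 33.4;  (δz)² = 3.97
δS = √(37.5) = 6.12
S = 144, so δS/S = 6.12/144 = 0.0425.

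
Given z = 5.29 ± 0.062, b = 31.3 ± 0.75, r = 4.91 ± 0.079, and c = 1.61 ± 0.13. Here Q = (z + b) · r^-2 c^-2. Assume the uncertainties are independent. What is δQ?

0.0972

Let u = z + b = 36.6. δu = √(δz² + δb²) = √(0.00384 + 0.562) = 0.753, so δu/u = 0.0206.
Q is then a monomial in u, r, c:
δQ/Q = √((δu/u)² + (-2·δr/r)² + (-2·δc/c)²) = √(0.000423 + 0.00104 + 0.0261) = 0.166
Q = 0.586, so δQ = 0.166 × 0.586 = 0.0972.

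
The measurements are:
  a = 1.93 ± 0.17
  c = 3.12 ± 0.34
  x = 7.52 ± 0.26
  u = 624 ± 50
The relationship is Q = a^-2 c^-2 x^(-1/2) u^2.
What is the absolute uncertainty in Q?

Each factor contributes (exponent × relative error)² to (δQ/Q)²:
  (-2·δa/a)² = (-2×0.0881)² = 0.0310;  (-2·δc/c)² = (-2×0.109)² = 0.0475;  (−½·δx/x)² = (-0.5×0.0346)² = 0.000299;  (2·δu/u)² = (2×0.0801)² = 0.0257
δQ/Q = √(0.105) = 0.323
Q = 3920, so δQ = 0.323 × 3920 = 1270.

1270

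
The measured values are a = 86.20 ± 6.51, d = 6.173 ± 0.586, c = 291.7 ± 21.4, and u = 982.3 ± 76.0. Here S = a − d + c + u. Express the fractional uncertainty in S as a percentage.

Absolute uncertainties add in quadrature for a linear combination:
  (δa)² = 42.4;  (δd)² = 0.343;  (δc)² = 458;  (δu)² = 5780
δS = √(6280) = 79.2
S = 1354, so δS/S = 79.2/1354 = 0.0585.

5.85%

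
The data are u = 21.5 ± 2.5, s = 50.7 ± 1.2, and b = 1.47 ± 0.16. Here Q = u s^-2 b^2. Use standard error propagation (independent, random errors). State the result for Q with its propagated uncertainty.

0.0181 ± 0.00454

Each factor contributes (exponent × relative error)² to (δQ/Q)²:
  (1·δu/u)² = (1×0.116)² = 0.0135;  (-2·δs/s)² = (-2×0.0237)² = 0.00224;  (2·δb/b)² = (2×0.109)² = 0.0474
δQ/Q = √(0.0631) = 0.251
Q = 0.0181, so δQ = 0.251 × 0.0181 = 0.00454.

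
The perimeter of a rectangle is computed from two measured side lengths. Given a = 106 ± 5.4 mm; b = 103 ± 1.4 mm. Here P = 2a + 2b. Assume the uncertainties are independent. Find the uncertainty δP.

Absolute uncertainties add in quadrature for a linear combination:
  (2·δa)² = 117;  (2·δb)² = 7.84
δP = √(124) = 11.2 mm

11.2 mm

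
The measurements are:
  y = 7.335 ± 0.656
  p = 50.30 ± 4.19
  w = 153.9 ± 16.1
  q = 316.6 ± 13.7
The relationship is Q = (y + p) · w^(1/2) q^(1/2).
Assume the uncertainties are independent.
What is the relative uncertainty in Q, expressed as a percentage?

9.28%

Let u = y + p = 57.63. δu = √(δy² + δp²) = √(0.430 + 17.6) = 4.24, so δu/u = 0.0736.
Q is then a monomial in u, w, q:
δQ/Q = √((δu/u)² + (½·δw/w)² + (½·δq/q)²) = √(0.00541 + 0.00274 + 0.000468) = 0.0928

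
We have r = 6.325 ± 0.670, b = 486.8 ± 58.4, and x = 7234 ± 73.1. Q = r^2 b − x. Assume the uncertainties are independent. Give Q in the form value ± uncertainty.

Let p = r^2·b = 19470. δp/p = √((2·δr/r)² + (1·δb/b)²) = √(0.0449 + 0.0144) = 0.243, so δp = 4740.
Q = p − x: δQ = √(δp² + δx²) = √(2.25e+07 + 5340) = 4740
Q = 12240.

12240 ± 4740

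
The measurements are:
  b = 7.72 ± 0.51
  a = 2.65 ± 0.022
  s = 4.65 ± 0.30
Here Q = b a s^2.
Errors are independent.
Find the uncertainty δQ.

64.2

Since Q is a product/quotient, work with relative uncertainties:
  (1·δb/b)² = (1×0.0661)² = 0.00436;  (1·δa/a)² = (1×0.00830)² = 6.89e-05;  (2·δs/s)² = (2×0.0645)² = 0.0166
δQ/Q = √(0.0211) = 0.145
Q = 442, so δQ = 0.145 × 442 = 64.2.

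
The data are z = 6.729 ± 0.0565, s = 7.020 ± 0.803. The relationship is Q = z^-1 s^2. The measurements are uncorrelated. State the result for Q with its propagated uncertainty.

Q is a product of powers, so relative uncertainties combine in quadrature:
  (-1·δz/z)² = (-1×0.00840)² = 7.05e-05;  (2·δs/s)² = (2×0.114)² = 0.0523
δQ/Q = √(0.0524) = 0.229
Q = 7.324, so δQ = 0.229 × 7.324 = 1.68.

7.324 ± 1.68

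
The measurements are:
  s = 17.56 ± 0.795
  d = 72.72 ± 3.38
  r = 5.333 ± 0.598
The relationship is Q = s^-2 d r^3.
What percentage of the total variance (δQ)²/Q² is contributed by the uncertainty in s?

6.64%

(δQ/Q)² = (-2·δs/s)² + (1·δd/d)² + (3·δr/r)²
  s term: (-2×0.0453)² = 0.00820
  d term: (1×0.0465)² = 0.00216
  r term: (3×0.112)² = 0.113
Total = 0.124. Share from s = 0.00820/0.124 = 0.0664.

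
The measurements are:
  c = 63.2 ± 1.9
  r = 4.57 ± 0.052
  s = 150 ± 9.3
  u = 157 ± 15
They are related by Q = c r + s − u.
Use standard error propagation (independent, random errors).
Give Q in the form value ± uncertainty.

282 ± 19.9

Let p = c·r = 289. δp/p = √((1·δc/c)² + (1·δr/r)²) = √(0.000904 + 0.000129) = 0.0321, so δp = 9.28.
Q = p + s − u: δQ = √(δp² + δs² + δu²) = √(86.2 + 86.5 + 225) = 19.9
Q = 282.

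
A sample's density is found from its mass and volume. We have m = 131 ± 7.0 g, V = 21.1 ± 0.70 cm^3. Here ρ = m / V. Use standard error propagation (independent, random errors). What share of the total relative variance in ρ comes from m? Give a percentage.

72.2%

(δρ/ρ)² = (1·δm/m)² + (-1·δV/V)²
  m term: (1×0.0534)² = 0.00286
  V term: (-1×0.0332)² = 0.00110
Total = 0.00396. Share from m = 0.00286/0.00396 = 0.722.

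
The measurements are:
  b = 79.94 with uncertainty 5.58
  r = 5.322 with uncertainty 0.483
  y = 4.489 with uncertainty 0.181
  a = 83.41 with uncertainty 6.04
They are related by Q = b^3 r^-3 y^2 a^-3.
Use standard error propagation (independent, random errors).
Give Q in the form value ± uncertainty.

Each factor contributes (exponent × relative error)² to (δQ/Q)²:
  (3·δb/b)² = (3×0.0698)² = 0.0439;  (-3·δr/r)² = (-3×0.0908)² = 0.0741;  (2·δy/y)² = (2×0.0403)² = 0.00650;  (-3·δa/a)² = (-3×0.0724)² = 0.0472
δQ/Q = √(0.172) = 0.414
Q = 0.1177, so δQ = 0.414 × 0.1177 = 0.0488.

0.1177 ± 0.0488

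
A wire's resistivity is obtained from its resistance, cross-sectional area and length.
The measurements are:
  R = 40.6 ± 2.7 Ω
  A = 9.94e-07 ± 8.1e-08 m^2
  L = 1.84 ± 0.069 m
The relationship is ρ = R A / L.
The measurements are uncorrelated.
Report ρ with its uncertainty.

Each factor contributes (exponent × relative error)² to (δρ/ρ)²:
  (1·δR/R)² = (1×0.0665)² = 0.00442;  (1·δA/A)² = (1×0.0815)² = 0.00664;  (-1·δL/L)² = (-1×0.0375)² = 0.00141
δρ/ρ = √(0.0125) = 0.112
ρ = 2.19e-05 Ω·m, so δρ = 0.112 × 2.19e-05 = 2.45e-06 Ω·m.

(2.19 ± 0.245) × 10^-5 Ω·m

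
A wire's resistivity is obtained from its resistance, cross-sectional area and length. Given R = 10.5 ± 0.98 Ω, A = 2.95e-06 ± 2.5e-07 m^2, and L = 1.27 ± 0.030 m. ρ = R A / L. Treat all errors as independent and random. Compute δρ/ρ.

0.128

Since ρ is a product/quotient, work with relative uncertainties:
  (1·δR/R)² = (1×0.0933)² = 0.00871;  (1·δA/A)² = (1×0.0847)² = 0.00718;  (-1·δL/L)² = (-1×0.0236)² = 0.000558
δρ/ρ = √(0.0165) = 0.128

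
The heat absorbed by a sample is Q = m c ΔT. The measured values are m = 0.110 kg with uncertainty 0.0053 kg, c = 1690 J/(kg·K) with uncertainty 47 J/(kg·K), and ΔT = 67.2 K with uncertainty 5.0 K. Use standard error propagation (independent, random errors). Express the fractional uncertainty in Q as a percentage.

Each factor contributes (exponent × relative error)² to (δQ/Q)²:
  (1·δm/m)² = (1×0.0482)² = 0.00232;  (1·δc/c)² = (1×0.0278)² = 0.000773;  (1·δΔT/ΔT)² = (1×0.0744)² = 0.00554
δQ/Q = √(0.00863) = 0.0929

9.29%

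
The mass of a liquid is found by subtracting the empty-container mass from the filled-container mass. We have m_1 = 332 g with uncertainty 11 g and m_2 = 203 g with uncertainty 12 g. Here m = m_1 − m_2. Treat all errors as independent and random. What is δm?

Absolute uncertainties add in quadrature for a linear combination:
  (δm_1)² = 121;  (δm_2)² = 144
δm = √(265) = 16.3 g

16.3 g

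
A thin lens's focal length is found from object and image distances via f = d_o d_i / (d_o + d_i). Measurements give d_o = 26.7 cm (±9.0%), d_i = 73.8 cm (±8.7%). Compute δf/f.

∂f/∂d_o = (d_i/(d_o+d_i))² = 0.539;  ∂f/∂d_i = (d_o/(d_o+d_i))² = 0.0706
δf = √((∂f/∂d_o · δd_o)² + (∂f/∂d_i · δd_i)²) = √(1.68 + 0.205) = 1.37 cm
f = 19.6 cm, so δf/f = 1.37/19.6 = 0.0700.

0.0700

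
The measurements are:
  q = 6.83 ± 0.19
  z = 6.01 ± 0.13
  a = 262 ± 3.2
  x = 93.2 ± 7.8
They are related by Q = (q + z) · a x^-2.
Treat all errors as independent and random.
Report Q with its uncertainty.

0.387 ± 0.0654

Let u = q + z = 12.8. δu = √(δq² + δz²) = √(0.0361 + 0.0169) = 0.230, so δu/u = 0.0179.
Q is then a monomial in u, a, x:
δQ/Q = √((δu/u)² + (1·δa/a)² + (-2·δx/x)²) = √(0.000321 + 0.000149 + 0.0280) = 0.169
Q = 0.387, so δQ = 0.169 × 0.387 = 0.0654.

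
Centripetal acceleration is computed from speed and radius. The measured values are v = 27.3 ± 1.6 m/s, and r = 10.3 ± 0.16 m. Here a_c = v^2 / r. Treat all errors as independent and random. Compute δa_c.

Relative error in a monomial: (δa_c/a_c)² = Σ (nᵢ · δxᵢ/xᵢ)².
  (2·δv/v)² = (2×0.0586)² = 0.0137;  (-1·δr/r)² = (-1×0.0155)² = 0.000241
δa_c/a_c = √(0.0140) = 0.118
a_c = 72.4 m/s^2, so δa_c = 0.118 × 72.4 = 8.56 m/s^2.

8.56 m/s^2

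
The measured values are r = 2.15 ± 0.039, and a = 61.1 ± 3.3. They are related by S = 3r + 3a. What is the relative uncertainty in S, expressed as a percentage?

5.22%

S is a linear combination, so absolute uncertainties add in quadrature:
  (3·δr)² = 0.0137;  (3·δa)² = 98.0
δS = √(98.0) = 9.90
S = 190, so δS/S = 9.90/190 = 0.0522.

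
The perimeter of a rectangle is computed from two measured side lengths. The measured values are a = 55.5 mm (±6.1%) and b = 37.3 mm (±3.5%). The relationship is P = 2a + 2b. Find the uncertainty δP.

7.26 mm

Sums and differences: (δP)² = Σ (cᵢ δxᵢ)².
  (2·δa)² = 45.8;  (2·δb)² = 6.82
δP = √(52.7) = 7.26 mm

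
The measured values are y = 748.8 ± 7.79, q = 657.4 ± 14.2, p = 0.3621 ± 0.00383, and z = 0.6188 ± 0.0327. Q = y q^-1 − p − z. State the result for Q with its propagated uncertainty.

0.1581 ± 0.0428

Let w = y·q^-1 = 1.139. δw/w = √((1·δy/y)² + (-1·δq/q)²) = √(0.000108 + 0.000467) = 0.0240, so δw = 0.0273.
Q = w − p − z: δQ = √(δw² + δp² + δz²) = √(0.000746 + 1.47e-05 + 0.00107) = 0.0428
Q = 0.1581.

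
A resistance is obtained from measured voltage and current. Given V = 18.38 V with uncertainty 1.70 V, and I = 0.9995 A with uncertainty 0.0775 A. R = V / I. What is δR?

For a monomial R ∝ V, I^-1, fractional errors add in quadrature:
  (1·δV/V)² = (1×0.0925)² = 0.00855;  (-1·δI/I)² = (-1×0.0775)² = 0.00601
δR/R = √(0.0146) = 0.121
R = 18.39 Ω, so δR = 0.121 × 18.39 = 2.22 Ω.

2.22 Ω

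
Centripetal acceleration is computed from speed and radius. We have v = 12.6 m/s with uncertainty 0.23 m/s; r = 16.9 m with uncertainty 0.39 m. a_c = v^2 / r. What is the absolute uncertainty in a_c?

0.406 m/s^2

Since a_c is a product/quotient, work with relative uncertainties:
  (2·δv/v)² = (2×0.0183)² = 0.00133;  (-1·δr/r)² = (-1×0.0231)² = 0.000533
δa_c/a_c = √(0.00187) = 0.0432
a_c = 9.39 m/s^2, so δa_c = 0.0432 × 9.39 = 0.406 m/s^2.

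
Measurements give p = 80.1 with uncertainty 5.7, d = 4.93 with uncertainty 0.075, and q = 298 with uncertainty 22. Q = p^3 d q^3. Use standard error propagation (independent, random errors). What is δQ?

For a monomial Q ∝ p^3, d, q^3, fractional errors add in quadrature:
  (3·δp/p)² = (3×0.0712)² = 0.0456;  (1·δd/d)² = (1×0.0152)² = 0.000231;  (3·δq/q)² = (3×0.0738)² = 0.0491
δQ/Q = √(0.0949) = 0.308
Q = 6.7e+13, so δQ = 0.308 × 6.7e+13 = 2.07e+13.

2.07e+13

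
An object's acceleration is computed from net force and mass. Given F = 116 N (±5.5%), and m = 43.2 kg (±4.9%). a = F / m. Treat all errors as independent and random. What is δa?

0.198 m/s^2

Since a is a product/quotient, work with relative uncertainties:
  (1·δF/F)² = (1×0.0550)² = 0.00302;  (-1·δm/m)² = (-1×0.0490)² = 0.00240
δa/a = √(0.00543) = 0.0737
a = 2.69 m/s^2, so δa = 0.0737 × 2.69 = 0.198 m/s^2.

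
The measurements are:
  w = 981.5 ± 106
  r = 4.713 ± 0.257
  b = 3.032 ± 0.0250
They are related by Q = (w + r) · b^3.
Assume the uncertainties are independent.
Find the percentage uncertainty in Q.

Let u = w + r = 986.2. δu = √(δw² + δr²) = √(11200 + 0.0660) = 106, so δu/u = 0.107.
Q is then a monomial in u, b:
δQ/Q = √((δu/u)² + (3·δb/b)²) = √(0.0116 + 0.000612) = 0.110

11.0%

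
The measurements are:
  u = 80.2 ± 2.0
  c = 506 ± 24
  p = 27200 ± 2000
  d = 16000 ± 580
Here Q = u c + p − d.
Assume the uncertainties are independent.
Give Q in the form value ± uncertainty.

51800 ± 3010

Let w = u·c = 40600. δw/w = √((1·δu/u)² + (1·δc/c)²) = √(0.000622 + 0.00225) = 0.0536, so δw = 2170.
Q = w + p − d: δQ = √(δw² + δp² + δd²) = √(4.73e+06 + 4e+06 + 3.36e+05) = 3010
Q = 51800.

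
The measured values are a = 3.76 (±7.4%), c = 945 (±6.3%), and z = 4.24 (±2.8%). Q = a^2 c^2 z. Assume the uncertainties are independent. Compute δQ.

Relative error in a monomial: (δQ/Q)² = Σ (nᵢ · δxᵢ/xᵢ)².
  (2·δa/a)² = (2×0.0740)² = 0.0219;  (2·δc/c)² = (2×0.0630)² = 0.0159;  (1·δz/z)² = (1×0.0280)² = 0.000784
δQ/Q = √(0.0386) = 0.196
Q = 5.35e+07, so δQ = 0.196 × 5.35e+07 = 1.05e+07.

1.05e+07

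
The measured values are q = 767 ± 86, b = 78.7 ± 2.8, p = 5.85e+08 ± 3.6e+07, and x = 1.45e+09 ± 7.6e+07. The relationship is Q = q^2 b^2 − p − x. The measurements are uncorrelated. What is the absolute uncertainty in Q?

Let w = q^2·b^2 = 3.64e+09. δw/w = √((2·δq/q)² + (2·δb/b)²) = √(0.0503 + 0.00506) = 0.235, so δw = 8.57e+08.
Q = w − p − x: δQ = √(δw² + δp² + δx²) = √(7.35e+17 + 1.3e+15 + 5.78e+15) = 8.61e+08

8.61e+08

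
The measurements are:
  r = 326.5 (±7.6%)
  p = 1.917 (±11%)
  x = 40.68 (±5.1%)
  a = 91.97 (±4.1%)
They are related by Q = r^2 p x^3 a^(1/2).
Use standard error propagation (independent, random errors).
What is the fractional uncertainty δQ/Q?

0.243

Since Q is a product/quotient, work with relative uncertainties:
  (2·δr/r)² = (2×0.0760)² = 0.0231;  (1·δp/p)² = (1×0.110)² = 0.0121;  (3·δx/x)² = (3×0.0510)² = 0.0234;  (½·δa/a)² = (0.5×0.0410)² = 0.000420
δQ/Q = √(0.0590) = 0.243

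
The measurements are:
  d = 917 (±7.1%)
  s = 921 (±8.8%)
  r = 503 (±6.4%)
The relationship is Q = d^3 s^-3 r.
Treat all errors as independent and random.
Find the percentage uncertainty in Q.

34.5%

Relative error in a monomial: (δQ/Q)² = Σ (nᵢ · δxᵢ/xᵢ)².
  (3·δd/d)² = (3×0.0710)² = 0.0454;  (-3·δs/s)² = (-3×0.0880)² = 0.0697;  (1·δr/r)² = (1×0.0640)² = 0.00410
δQ/Q = √(0.119) = 0.345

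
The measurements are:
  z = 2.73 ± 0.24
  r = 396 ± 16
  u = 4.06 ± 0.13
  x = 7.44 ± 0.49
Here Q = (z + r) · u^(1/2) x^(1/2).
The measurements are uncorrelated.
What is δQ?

119

Let w = z + r = 399. δw = √(δz² + δr²) = √(0.0576 + 256) = 16.0, so δw/w = 0.0401.
Q is then a monomial in w, u, x:
δQ/Q = √((δw/w)² + (½·δu/u)² + (½·δx/x)²) = √(0.00161 + 0.000256 + 0.00108) = 0.0543
Q = 2190, so δQ = 0.0543 × 2190 = 119.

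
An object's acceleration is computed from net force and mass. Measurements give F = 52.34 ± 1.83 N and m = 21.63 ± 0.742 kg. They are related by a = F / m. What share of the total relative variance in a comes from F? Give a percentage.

51.0%

(δa/a)² = (1·δF/F)² + (-1·δm/m)²
  F term: (1×0.0350)² = 0.00122
  m term: (-1×0.0343)² = 0.00118
Total = 0.00240. Share from F = 0.00122/0.00240 = 0.510.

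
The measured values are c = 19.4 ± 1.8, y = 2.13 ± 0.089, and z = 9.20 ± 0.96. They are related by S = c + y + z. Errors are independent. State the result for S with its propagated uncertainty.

30.7 ± 2.04

S is a linear combination, so absolute uncertainties add in quadrature:
  (δc)² = 3.24;  (δy)² = 0.00792;  (δz)² = 0.922
δS = √(4.17) = 2.04
S = 30.7.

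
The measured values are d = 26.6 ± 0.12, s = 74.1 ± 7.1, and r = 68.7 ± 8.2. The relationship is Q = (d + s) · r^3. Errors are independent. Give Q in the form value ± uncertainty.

(3.27 ± 1.19) × 10^7

Let u = d + s = 101. δu = √(δd² + δs²) = √(0.0144 + 50.4) = 7.10, so δu/u = 0.0705.
Q is then a monomial in u, r:
δQ/Q = √((δu/u)² + (3·δr/r)²) = √(0.00497 + 0.128) = 0.365
Q = 3.27e+07, so δQ = 0.365 × 3.27e+07 = 1.19e+07.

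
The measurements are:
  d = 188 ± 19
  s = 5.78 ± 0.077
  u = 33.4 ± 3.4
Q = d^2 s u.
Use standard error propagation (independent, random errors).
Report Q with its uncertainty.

(6.82 ± 1.55) × 10^6

Q is a product of powers, so relative uncertainties combine in quadrature:
  (2·δd/d)² = (2×0.101)² = 0.0409;  (1·δs/s)² = (1×0.0133)² = 0.000177;  (1·δu/u)² = (1×0.102)² = 0.0104
δQ/Q = √(0.0514) = 0.227
Q = 6.82e+06, so δQ = 0.227 × 6.82e+06 = 1.55e+06.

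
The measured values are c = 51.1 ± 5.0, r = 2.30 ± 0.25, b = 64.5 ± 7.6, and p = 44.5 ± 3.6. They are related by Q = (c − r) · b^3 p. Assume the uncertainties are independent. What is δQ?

2.2e+08

Let u = c − r = 48.8. δu = √(δc² + δr²) = √(25.0 + 0.0625) = 5.01, so δu/u = 0.103.
Q is then a monomial in u, b, p:
δQ/Q = √((δu/u)² + (3·δb/b)² + (1·δp/p)²) = √(0.0105 + 0.125 + 0.00654) = 0.377
Q = 5.83e+08, so δQ = 0.377 × 5.83e+08 = 2.2e+08.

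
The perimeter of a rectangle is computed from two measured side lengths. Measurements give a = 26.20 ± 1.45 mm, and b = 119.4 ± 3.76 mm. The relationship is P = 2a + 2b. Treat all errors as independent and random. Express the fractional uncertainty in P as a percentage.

2.77%

Each term contributes (cᵢ δxᵢ)² to (δP)²:
  (2·δa)² = 8.41;  (2·δb)² = 56.6
δP = √(65.0) = 8.06 mm
P = 291.2 mm, so δP/P = 8.06/291.2 = 0.0277.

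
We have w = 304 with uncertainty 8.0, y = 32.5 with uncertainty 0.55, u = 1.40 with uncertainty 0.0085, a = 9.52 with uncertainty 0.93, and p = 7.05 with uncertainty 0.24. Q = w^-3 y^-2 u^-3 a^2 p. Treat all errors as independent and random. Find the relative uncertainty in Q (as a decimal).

Products/powers → add relative errors in quadrature, weighted by exponent:
  (-3·δw/w)² = (-3×0.0263)² = 0.00623;  (-2·δy/y)² = (-2×0.0169)² = 0.00115;  (-3·δu/u)² = (-3×0.00607)² = 0.000332;  (2·δa/a)² = (2×0.0977)² = 0.0382;  (1·δp/p)² = (1×0.0340)² = 0.00116
δQ/Q = √(0.0470) = 0.217

0.217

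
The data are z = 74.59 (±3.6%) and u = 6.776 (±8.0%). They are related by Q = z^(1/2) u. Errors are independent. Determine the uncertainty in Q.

Since Q is a product/quotient, work with relative uncertainties:
  (½·δz/z)² = (0.5×0.0360)² = 0.000324;  (1·δu/u)² = (1×0.0800)² = 0.00640
δQ/Q = √(0.00672) = 0.0820
Q = 58.52, so δQ = 0.0820 × 58.52 = 4.80.

4.80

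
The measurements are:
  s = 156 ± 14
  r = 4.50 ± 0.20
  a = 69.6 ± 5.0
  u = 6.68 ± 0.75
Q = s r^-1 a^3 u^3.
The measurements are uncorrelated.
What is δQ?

Relative error in a monomial: (δQ/Q)² = Σ (nᵢ · δxᵢ/xᵢ)².
  (1·δs/s)² = (1×0.0897)² = 0.00805;  (-1·δr/r)² = (-1×0.0444)² = 0.00198;  (3·δa/a)² = (3×0.0718)² = 0.0464;  (3·δu/u)² = (3×0.112)² = 0.113
δQ/Q = √(0.170) = 0.412
Q = 3.48e+09, so δQ = 0.412 × 3.48e+09 = 1.44e+09.

1.44e+09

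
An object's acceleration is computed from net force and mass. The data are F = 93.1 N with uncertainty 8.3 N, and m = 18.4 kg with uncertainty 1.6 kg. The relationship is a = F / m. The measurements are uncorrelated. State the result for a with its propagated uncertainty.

Relative error in a monomial: (δa/a)² = Σ (nᵢ · δxᵢ/xᵢ)².
  (1·δF/F)² = (1×0.0892)² = 0.00795;  (-1·δm/m)² = (-1×0.0870)² = 0.00756
δa/a = √(0.0155) = 0.125
a = 5.06 m/s^2, so δa = 0.125 × 5.06 = 0.630 m/s^2.

5.06 ± 0.630 m/s^2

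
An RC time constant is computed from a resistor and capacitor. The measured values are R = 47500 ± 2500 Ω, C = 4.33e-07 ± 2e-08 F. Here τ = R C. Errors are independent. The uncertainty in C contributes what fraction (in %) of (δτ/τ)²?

(δτ/τ)² = (1·δR/R)² + (1·δC/C)²
  R term: (1×0.0526)² = 0.00277
  C term: (1×0.0462)² = 0.00213
Total = 0.00490. Share from C = 0.00213/0.00490 = 0.435.

43.5%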